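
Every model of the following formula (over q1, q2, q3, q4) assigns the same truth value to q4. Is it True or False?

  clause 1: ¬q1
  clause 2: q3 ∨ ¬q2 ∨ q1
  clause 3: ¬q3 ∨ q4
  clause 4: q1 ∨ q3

True

Suppose q4 = False.
(¬q1) alone gives q1 = False.
(¬q3) alone gives q3 = False.
But (q3) is also a unit clause — contradiction.
So every satisfying assignment has q4 = True.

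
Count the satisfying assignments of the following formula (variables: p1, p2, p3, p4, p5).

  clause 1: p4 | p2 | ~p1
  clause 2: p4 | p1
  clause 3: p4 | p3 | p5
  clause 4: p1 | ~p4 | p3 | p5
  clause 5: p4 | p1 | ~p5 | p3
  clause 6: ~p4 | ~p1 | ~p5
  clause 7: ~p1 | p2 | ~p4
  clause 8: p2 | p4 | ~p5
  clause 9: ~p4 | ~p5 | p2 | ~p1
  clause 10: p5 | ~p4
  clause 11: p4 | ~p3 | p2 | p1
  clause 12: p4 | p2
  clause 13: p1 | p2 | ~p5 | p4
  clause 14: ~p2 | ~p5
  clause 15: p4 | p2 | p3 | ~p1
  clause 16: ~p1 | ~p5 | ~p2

There are 2^5 = 32 truth assignments over (p1, p2, p3, p4, p5).
Split on p1. With p1 = 1, the clauses containing p1 are satisfied and ~p1 drops from the rest; 1 of the 2^4 = 16 assignments to the other variables satisfy what remains.
With p1 = 0, by the same count on the reduced clause set, 2 assignments work.
Total: 1 + 2 = 3.

3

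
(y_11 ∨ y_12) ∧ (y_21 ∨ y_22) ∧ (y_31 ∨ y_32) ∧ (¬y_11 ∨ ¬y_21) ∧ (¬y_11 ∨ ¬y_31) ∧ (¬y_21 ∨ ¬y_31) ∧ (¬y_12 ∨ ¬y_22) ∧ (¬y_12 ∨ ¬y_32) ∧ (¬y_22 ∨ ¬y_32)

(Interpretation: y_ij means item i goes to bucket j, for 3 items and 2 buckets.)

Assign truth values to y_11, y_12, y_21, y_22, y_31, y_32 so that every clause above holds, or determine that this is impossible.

Case y_11 = True:
The clause (¬y_21) is unit, so y_21 = False.
The clause (y_22) is unit, so y_22 = True.
The clause (¬y_31) is unit, so y_31 = False.
The clause (y_32) is unit, so y_32 = True.
But (¬y_32) is also a unit clause — contradiction.
Undo y_11 and try y_11 = False.
The clause (y_12) is unit, so y_12 = True.
The clause (¬y_22) is unit, so y_22 = False.
The clause (y_21) is unit, so y_21 = True.
The clause (¬y_31) is unit, so y_31 = False.
The clause (y_32) is unit, so y_32 = True.
But (¬y_32) is also a unit clause — contradiction.
Both values of y_11 lead to a conflict.

UNSATISFIABLE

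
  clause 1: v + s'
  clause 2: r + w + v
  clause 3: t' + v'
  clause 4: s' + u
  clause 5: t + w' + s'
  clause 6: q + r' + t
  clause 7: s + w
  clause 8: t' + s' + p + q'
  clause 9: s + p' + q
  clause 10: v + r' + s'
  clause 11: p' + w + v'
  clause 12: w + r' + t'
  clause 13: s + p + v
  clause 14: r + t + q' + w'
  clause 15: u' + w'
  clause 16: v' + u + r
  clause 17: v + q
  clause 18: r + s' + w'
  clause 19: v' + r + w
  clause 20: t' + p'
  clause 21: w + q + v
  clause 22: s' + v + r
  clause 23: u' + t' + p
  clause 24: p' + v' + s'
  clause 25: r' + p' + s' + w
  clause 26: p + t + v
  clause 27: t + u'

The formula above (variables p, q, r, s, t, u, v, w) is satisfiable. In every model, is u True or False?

Suppose u = 1.
Unit clause (w') forces w = 0.
Unit clause (s) forces s = 1.
Unit clause (v) forces v = 1.
Unit clause (t') forces t = 0.
Now (t) is unsatisfied and unit — conflict.
So every satisfying assignment has u = False.

False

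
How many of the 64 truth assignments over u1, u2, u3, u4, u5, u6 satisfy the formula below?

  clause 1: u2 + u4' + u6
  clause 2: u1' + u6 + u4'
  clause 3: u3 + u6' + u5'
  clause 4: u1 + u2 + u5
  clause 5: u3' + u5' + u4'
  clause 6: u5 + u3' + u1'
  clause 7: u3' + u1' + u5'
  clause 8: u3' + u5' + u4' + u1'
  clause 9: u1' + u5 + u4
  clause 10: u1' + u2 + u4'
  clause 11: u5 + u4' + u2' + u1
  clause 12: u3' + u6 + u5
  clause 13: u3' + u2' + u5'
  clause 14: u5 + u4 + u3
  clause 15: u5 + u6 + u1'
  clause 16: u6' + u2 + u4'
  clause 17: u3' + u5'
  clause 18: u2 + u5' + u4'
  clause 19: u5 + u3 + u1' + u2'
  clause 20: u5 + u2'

There are 2^6 = 64 truth assignments over (u1, u2, u3, u4, u5, u6).
Split on u6. With u6 = 1, the clauses containing u6 are satisfied and u6' drops from the rest; 0 of the 2^5 = 32 assignments to the other variables satisfy what remains.
With u6 = 0, by the same count on the reduced clause set, 5 assignments work.
(One model: u1=F, u2=F, u3=F, u4=F, u5=T, u6=F.)
Total: 0 + 5 = 5.

5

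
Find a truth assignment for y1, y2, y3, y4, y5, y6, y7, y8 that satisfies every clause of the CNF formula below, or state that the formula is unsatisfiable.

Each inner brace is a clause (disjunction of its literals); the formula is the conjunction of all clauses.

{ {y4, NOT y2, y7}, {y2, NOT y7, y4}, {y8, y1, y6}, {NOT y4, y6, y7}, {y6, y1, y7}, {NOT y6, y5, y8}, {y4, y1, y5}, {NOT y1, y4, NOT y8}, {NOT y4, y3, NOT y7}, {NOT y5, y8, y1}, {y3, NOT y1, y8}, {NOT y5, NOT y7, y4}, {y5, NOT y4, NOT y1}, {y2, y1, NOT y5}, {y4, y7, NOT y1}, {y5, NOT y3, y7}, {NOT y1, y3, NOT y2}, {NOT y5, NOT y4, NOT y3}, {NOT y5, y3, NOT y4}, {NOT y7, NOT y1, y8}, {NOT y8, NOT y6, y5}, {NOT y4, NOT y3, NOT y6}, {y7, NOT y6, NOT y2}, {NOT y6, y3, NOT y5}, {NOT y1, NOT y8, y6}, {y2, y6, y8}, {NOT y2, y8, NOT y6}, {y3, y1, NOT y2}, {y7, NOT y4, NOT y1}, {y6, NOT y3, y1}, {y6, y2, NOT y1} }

UNSATISFIABLE

Suppose y4 = true.
Suppose y6 = true.
Unit clause (NOT y3) forces y3 = false.
Unit clause (NOT y7) forces y7 = false.
Unit clause (NOT y5) forces y5 = false.
Unit clause (y8) forces y8 = true.
Now (NOT y8) is unsatisfied and unit — conflict.
So y6 must be the other value — set y6 = false.
Unit clause (y7) forces y7 = true.
Unit clause (y3) forces y3 = true.
Unit clause (NOT y5) forces y5 = false.
Unit clause (NOT y1) forces y1 = false.
Now (y1) is unsatisfied and unit — conflict.
Both values of y6 lead to a conflict.
So y4 must be the other value — set y4 = false.
Suppose y2 = false.
Unit clause (NOT y7) forces y7 = false.
Unit clause (NOT y1) forces y1 = false.
Unit clause (y6) forces y6 = true.
Unit clause (y5) forces y5 = true.
Now (NOT y5) is unsatisfied and unit — conflict.
So y2 must be the other value — set y2 = true.
Unit clause (y7) forces y7 = true.
Unit clause (NOT y5) forces y5 = false.
Unit clause (y1) forces y1 = true.
Unit clause (NOT y8) forces y8 = false.
Now (y8) is unsatisfied and unit — conflict.
Both values of y2 lead to a conflict.
Both values of y4 lead to a conflict.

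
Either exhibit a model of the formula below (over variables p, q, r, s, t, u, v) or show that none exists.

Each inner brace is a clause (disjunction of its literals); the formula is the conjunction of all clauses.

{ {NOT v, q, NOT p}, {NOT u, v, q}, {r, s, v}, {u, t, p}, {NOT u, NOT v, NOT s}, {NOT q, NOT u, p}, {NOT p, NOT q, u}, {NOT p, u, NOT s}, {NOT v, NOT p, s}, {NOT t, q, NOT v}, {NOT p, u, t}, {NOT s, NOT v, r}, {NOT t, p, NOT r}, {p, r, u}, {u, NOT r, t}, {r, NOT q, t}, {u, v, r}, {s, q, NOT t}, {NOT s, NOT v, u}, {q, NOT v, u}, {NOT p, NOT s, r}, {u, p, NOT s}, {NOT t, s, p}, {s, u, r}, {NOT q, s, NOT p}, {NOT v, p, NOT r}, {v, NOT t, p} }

p=false,  q=false,  r=false,  s=false,  t=false,  u=true,  v=true

Case v = true:
Case q = false:
(NOT p) alone gives p = false.
(NOT t) alone gives t = false.
(u) alone gives u = true.
(NOT s) alone gives s = false.
(NOT r) alone gives r = false.
Every clause now holds.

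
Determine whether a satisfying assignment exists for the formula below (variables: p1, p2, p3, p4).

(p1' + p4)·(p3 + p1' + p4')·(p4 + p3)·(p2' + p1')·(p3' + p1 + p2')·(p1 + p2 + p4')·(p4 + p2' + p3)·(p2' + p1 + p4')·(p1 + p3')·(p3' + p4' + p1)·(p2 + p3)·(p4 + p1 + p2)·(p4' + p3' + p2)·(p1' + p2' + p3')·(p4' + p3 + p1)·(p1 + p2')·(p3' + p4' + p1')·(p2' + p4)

No

Try p1 = 0.
From the singleton clause (p3'), p3 = 0.
From the singleton clause (p4), p4 = 1.
But (p4') is also a unit clause — contradiction.
So p1 must be the other value — set p1 = 1.
From the singleton clause (p4), p4 = 1.
From the singleton clause (p3), p3 = 1.
But (p3') is also a unit clause — contradiction.
Both values of p1 lead to a conflict.
No assignment satisfies every clause.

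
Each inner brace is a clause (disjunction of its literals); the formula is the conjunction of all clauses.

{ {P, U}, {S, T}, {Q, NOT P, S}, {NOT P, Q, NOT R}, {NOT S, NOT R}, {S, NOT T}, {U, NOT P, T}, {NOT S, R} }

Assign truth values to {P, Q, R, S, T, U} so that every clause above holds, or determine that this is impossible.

Case P = true:
Case S = true:
The clause (NOT R) is unit, so R = false.
Now (R) is unsatisfied and unit — conflict.
That branch fails; take S = false instead.
The clause (T) is unit, so T = true.
Now (NOT T) is unsatisfied and unit — conflict.
Either choice for S ends in contradiction.
That branch fails; take P = false instead.
The clause (U) is unit, so U = true.
Case S = true:
The clause (NOT R) is unit, so R = false.
Now (R) is unsatisfied and unit — conflict.
That branch fails; take S = false instead.
The clause (T) is unit, so T = true.
Now (NOT T) is unsatisfied and unit — conflict.
Either choice for S ends in contradiction.
Either choice for P ends in contradiction.

UNSATISFIABLE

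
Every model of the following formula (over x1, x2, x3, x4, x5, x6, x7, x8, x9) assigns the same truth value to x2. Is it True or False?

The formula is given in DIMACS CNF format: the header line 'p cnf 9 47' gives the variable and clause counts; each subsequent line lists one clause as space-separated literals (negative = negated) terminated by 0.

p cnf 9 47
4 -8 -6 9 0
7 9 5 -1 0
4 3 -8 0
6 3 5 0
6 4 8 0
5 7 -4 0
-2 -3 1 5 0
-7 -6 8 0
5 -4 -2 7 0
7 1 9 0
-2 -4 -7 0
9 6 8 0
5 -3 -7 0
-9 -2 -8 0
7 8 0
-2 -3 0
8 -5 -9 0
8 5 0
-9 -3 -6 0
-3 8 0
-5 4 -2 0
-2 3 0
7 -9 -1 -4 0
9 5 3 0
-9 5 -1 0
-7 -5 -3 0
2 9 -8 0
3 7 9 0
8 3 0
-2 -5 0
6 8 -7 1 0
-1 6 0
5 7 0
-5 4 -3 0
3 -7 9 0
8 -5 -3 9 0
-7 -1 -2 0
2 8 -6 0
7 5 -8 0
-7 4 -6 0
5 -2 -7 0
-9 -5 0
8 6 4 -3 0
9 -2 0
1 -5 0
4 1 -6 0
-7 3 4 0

Suppose x2 = True.
Unit clause (¬x3) forces x3 = False.
Now (x3) is unsatisfied and unit — conflict.
So every satisfying assignment has x2 = False.

False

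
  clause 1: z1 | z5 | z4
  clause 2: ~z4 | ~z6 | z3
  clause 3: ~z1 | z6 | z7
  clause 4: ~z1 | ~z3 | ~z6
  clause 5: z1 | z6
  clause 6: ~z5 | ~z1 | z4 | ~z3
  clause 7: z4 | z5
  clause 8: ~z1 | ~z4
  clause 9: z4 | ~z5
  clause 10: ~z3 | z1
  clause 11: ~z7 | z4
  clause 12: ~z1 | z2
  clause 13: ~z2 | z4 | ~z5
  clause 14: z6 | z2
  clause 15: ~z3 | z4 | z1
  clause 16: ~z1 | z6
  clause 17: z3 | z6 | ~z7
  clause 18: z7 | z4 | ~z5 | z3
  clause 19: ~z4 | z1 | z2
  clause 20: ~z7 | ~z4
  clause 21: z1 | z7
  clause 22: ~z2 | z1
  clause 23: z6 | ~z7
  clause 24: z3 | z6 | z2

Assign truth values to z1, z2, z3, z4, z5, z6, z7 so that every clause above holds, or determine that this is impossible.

UNSATISFIABLE

Case z1 = 1:
(~z4) alone gives z4 = 0.
(z5) alone gives z5 = 1.
Now (~z5) is unsatisfied and unit — conflict.
So z1 must be the other value — set z1 = 0.
(z6) alone gives z6 = 1.
(~z3) alone gives z3 = 0.
(~z4) alone gives z4 = 0.
(z5) alone gives z5 = 1.
Now (~z5) is unsatisfied and unit — conflict.
Both values of z1 lead to a conflict.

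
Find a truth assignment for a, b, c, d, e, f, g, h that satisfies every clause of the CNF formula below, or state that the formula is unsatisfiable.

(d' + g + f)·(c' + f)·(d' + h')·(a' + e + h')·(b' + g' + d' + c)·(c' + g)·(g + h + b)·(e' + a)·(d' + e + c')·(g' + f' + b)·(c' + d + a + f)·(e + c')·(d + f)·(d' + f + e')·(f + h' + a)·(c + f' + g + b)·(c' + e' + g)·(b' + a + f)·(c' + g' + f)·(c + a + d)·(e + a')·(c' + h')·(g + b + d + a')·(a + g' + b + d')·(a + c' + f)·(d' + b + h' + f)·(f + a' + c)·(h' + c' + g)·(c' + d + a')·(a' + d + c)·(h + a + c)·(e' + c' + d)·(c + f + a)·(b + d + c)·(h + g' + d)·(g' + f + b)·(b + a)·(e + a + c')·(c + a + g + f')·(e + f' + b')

Try c = 1.
From the singleton clause (f), f = 1.
From the singleton clause (g), g = 1.
From the singleton clause (b), b = 1.
From the singleton clause (e), e = 1.
From the singleton clause (a), a = 1.
From the singleton clause (h'), h = 0.
From the singleton clause (d), d = 1.
This assignment satisfies each clause.

a=1,  b=1,  c=1,  d=1,  e=1,  f=1,  g=1,  h=0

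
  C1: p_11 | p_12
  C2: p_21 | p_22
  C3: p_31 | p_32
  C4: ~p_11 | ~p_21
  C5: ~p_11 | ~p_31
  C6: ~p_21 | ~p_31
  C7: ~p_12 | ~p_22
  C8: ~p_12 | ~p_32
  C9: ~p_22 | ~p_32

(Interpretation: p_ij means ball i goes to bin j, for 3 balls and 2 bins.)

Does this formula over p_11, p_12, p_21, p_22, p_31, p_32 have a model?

No, unsatisfiable

Try p_11 = 1.
From the singleton clause (~p_21), p_21 = 0.
From the singleton clause (p_22), p_22 = 1.
From the singleton clause (~p_31), p_31 = 0.
From the singleton clause (p_32), p_32 = 1.
But (~p_32) is also a unit clause — contradiction.
Undo p_11 and try p_11 = 0.
From the singleton clause (p_12), p_12 = 1.
From the singleton clause (~p_22), p_22 = 0.
From the singleton clause (p_21), p_21 = 1.
From the singleton clause (~p_31), p_31 = 0.
From the singleton clause (p_32), p_32 = 1.
But (~p_32) is also a unit clause — contradiction.
Both values of p_11 lead to a conflict.
No assignment satisfies every clause.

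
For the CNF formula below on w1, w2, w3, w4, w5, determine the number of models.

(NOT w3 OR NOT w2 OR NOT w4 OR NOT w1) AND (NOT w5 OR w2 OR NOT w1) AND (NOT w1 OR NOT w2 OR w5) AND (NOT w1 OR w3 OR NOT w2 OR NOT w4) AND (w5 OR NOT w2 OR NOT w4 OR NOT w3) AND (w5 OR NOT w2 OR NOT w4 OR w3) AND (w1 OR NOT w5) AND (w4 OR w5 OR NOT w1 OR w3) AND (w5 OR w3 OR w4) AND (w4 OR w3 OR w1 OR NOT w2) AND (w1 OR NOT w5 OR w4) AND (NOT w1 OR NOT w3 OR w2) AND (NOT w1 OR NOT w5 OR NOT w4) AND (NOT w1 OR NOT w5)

There are 2^5 = 32 truth assignments over (w1, w2, w3, w4, w5).
Split on w2. With w2 = true, the clauses containing w2 are satisfied and NOT w2 drops from the rest; 1 of the 2^4 = 16 assignments to the other variables satisfy what remains.
With w2 = false, by the same count on the reduced clause set, 4 assignments work.
Total: 1 + 4 = 5.

5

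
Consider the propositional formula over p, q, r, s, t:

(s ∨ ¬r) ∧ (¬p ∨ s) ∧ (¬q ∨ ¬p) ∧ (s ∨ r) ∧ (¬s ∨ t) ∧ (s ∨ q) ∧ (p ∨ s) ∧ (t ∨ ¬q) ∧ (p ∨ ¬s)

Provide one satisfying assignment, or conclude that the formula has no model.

Suppose s = True.
From the singleton clause (t), t = True.
From the singleton clause (p), p = True.
From the singleton clause (¬q), q = False.
No clause remains; r is free.

p ↦ True; q ↦ False; r ↦ True; s ↦ True; t ↦ True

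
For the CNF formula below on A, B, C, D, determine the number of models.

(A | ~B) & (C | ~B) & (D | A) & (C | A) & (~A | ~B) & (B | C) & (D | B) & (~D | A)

1

There are 2^4 = 16 truth assignments over (A, B, C, D).
Check each against the 8 clauses (columns in the order A, B, C, D):
  F F F F  ✗ fails (D | A)
  F F F T  ✗ fails (C | A)
  F F T F  ✗ fails (D | A)
  F F T T  ✗ fails (~D | A)
  F T F F  ✗ fails (A | ~B)
  F T F T  ✗ fails (A | ~B)
  F T T F  ✗ fails (A | ~B)
  F T T T  ✗ fails (A | ~B)
  T F F F  ✗ fails (B | C)
  T F F T  ✗ fails (B | C)
  T F T F  ✗ fails (D | B)
  T F T T  ✓ satisfies all
  T T F F  ✗ fails (C | ~B)
  T T F T  ✗ fails (C | ~B)
  T T T F  ✗ fails (~A | ~B)
  T T T T  ✗ fails (~A | ~B)
1 of the 16 rows is a model.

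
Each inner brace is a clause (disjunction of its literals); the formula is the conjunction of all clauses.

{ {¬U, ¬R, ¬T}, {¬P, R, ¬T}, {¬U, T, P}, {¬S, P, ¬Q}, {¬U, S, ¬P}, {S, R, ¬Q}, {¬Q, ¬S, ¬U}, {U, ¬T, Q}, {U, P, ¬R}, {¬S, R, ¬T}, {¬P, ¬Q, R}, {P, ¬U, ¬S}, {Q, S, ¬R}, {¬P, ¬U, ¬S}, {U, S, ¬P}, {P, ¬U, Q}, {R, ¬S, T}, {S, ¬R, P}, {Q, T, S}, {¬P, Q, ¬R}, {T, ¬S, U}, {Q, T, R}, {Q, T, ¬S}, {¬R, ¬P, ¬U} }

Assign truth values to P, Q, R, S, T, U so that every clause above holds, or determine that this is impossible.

P: True; Q: True; R: True; S: True; T: True; U: False

Suppose U = False.
Suppose T = True.
The clause (Q) is unit, so Q = True.
Suppose P = True.
The clause (R) is unit, so R = True.
The clause (S) is unit, so S = True.
All clauses are satisfied.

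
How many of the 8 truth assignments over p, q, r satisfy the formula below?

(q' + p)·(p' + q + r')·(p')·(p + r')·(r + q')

There are 2^3 = 8 truth assignments over (p, q, r).
Split on p. With p = 1, the clauses containing p are satisfied and p' drops from the rest; 0 of the 2^2 = 4 assignments to the other variables satisfy what remains.
With p = 0, by the same count on the reduced clause set, 1 assignment works.
Total: 0 + 1 = 1.

1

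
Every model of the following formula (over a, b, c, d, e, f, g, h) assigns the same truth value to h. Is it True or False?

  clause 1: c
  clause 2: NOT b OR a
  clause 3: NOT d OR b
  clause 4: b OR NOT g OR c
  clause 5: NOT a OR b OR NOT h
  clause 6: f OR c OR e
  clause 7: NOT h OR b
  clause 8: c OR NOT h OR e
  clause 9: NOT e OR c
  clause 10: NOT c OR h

True

Suppose h = false.
The clause (c) is unit, so c = true.
Now (NOT c) is unsatisfied and unit — conflict.
So every satisfying assignment has h = True.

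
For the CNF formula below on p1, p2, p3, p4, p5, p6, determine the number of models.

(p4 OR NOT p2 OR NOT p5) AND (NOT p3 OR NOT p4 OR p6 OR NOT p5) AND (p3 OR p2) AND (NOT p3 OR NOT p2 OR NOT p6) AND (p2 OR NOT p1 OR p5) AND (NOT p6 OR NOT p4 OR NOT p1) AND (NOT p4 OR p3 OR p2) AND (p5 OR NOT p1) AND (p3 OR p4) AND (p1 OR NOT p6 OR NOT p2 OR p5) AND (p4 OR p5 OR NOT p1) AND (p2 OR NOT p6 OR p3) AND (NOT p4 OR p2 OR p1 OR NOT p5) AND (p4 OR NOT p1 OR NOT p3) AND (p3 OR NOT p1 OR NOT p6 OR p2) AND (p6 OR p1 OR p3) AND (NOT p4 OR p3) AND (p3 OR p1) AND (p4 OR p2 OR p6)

6

There are 2^6 = 64 truth assignments over (p1, p2, p3, p4, p5, p6).
Split on p5. With p5 = true, the clauses containing p5 are satisfied and NOT p5 drops from the rest; 1 of the 2^5 = 32 assignments to the other variables satisfy what remains.
With p5 = false, by the same count on the reduced clause set, 5 assignments work.
Total: 1 + 5 = 6.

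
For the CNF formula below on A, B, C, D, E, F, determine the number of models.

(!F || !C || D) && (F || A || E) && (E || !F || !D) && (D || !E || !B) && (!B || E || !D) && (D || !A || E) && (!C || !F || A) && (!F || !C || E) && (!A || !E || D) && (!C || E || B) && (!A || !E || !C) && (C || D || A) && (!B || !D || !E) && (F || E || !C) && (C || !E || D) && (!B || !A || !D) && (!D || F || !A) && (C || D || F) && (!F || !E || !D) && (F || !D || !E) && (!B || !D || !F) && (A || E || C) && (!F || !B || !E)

1

There are 2^6 = 64 truth assignments over (A, B, C, D, E, F).
Split on E. With E = true, the clauses containing E are satisfied and !E drops from the rest; 1 of the 2^5 = 32 assignments to the other variables satisfy what remains.
With E = false, by the same count on the reduced clause set, 0 assignments work.
(One model: A=F, B=F, C=T, D=F, E=T, F=F.)
Total: 1 + 0 = 1.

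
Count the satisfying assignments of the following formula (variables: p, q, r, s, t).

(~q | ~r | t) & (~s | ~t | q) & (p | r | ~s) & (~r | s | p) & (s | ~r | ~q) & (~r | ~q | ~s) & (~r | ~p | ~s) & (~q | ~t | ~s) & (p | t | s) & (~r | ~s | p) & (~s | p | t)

10

There are 2^5 = 32 truth assignments over (p, q, r, s, t).
Split on s. With s = 1, the clauses containing s are satisfied and ~s drops from the rest; 2 of the 2^4 = 16 assignments to the other variables satisfy what remains.
With s = 0, by the same count on the reduced clause set, 8 assignments work.
(One model: p=F, q=F, r=F, s=F, t=T.)
Total: 2 + 8 = 10.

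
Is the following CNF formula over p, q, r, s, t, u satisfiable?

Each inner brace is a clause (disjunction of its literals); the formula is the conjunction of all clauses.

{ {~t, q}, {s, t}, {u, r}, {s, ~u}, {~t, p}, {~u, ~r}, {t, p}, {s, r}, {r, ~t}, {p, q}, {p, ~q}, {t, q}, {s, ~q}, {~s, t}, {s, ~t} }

Suppose t = 1.
Unit clause (q) forces q = 1.
Unit clause (p) forces p = 1.
Unit clause (r) forces r = 1.
Unit clause (~u) forces u = 0.
Unit clause (s) forces s = 1.
This assignment satisfies each clause.
A satisfying assignment: p=1; q=1; r=1; s=1; t=1; u=0.

Yes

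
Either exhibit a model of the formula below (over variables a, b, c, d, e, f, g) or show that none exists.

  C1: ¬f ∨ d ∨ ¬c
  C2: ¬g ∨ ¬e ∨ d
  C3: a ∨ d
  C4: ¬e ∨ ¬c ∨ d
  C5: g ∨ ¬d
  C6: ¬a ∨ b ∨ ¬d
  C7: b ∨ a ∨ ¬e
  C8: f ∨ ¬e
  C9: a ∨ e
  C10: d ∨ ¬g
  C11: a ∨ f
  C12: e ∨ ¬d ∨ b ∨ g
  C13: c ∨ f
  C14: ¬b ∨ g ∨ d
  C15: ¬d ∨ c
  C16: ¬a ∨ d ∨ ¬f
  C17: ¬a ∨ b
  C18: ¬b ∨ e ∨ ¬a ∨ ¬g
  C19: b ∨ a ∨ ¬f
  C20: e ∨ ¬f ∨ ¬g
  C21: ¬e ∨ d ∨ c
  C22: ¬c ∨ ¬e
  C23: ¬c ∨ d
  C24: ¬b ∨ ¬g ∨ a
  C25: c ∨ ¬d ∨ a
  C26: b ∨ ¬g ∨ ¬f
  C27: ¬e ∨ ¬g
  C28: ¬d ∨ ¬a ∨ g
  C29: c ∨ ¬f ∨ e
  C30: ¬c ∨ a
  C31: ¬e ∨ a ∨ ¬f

UNSATISFIABLE

Try a = True.
The clause (b) is unit, so b = True.
Try g = True.
The clause (d) is unit, so d = True.
The clause (c) is unit, so c = True.
The clause (e) is unit, so e = True.
But (¬e) is also a unit clause — contradiction.
Backtrack on g: now try g = False.
The clause (¬d) is unit, so d = False.
But (d) is also a unit clause — contradiction.
Neither g = True nor g = False works.
Backtrack on a: now try a = False.
The clause (d) is unit, so d = True.
The clause (g) is unit, so g = True.
The clause (e) is unit, so e = True.
But (¬e) is also a unit clause — contradiction.
Neither a = True nor a = False works.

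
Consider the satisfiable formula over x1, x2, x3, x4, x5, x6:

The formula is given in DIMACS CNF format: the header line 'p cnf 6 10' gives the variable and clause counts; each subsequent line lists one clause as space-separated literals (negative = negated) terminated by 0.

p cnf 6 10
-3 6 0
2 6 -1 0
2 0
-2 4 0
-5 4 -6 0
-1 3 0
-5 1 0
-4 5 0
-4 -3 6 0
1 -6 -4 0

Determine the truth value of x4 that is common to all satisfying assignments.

Suppose x4 = False.
The clause (x2) is unit, so x2 = True.
That conflicts with the unit clause (¬x2).
So every satisfying assignment has x4 = True.

True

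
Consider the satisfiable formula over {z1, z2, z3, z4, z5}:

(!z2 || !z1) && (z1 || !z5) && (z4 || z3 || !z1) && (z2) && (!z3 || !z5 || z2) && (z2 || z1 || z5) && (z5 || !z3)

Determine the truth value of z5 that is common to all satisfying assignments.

False

Suppose z5 = true.
From the singleton clause (z1), z1 = true.
From the singleton clause (!z2), z2 = false.
That conflicts with the unit clause (z2).
So every satisfying assignment has z5 = False.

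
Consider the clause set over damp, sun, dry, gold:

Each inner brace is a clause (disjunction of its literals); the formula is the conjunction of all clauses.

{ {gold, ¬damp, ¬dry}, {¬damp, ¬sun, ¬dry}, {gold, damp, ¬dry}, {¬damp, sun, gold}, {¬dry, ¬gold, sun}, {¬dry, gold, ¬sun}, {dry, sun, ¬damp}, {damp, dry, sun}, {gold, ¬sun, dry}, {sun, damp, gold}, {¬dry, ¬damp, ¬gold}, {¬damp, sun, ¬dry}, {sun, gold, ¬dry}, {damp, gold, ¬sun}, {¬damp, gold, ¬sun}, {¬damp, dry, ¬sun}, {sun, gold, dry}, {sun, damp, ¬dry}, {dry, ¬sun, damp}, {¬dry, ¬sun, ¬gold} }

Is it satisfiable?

Case gold = True:
Case dry = False:
Case sun = True:
(¬damp) alone gives damp = False.
That conflicts with the unit clause (damp).
So sun must be the other value — set sun = False.
(¬damp) alone gives damp = False.
That conflicts with the unit clause (damp).
Neither sun = True nor sun = False works.
So dry must be the other value — set dry = True.
(sun) alone gives sun = True.
That conflicts with the unit clause (¬sun).
Neither dry = True nor dry = False works.
So gold must be the other value — set gold = False.
Case damp = False:
(¬dry) alone gives dry = False.
(sun) alone gives sun = True.
That conflicts with the unit clause (¬sun).
So damp must be the other value — set damp = True.
(¬dry) alone gives dry = False.
(sun) alone gives sun = True.
That conflicts with the unit clause (¬sun).
Neither damp = True nor damp = False works.
Neither gold = True nor gold = False works.
No assignment satisfies every clause.

No, unsatisfiable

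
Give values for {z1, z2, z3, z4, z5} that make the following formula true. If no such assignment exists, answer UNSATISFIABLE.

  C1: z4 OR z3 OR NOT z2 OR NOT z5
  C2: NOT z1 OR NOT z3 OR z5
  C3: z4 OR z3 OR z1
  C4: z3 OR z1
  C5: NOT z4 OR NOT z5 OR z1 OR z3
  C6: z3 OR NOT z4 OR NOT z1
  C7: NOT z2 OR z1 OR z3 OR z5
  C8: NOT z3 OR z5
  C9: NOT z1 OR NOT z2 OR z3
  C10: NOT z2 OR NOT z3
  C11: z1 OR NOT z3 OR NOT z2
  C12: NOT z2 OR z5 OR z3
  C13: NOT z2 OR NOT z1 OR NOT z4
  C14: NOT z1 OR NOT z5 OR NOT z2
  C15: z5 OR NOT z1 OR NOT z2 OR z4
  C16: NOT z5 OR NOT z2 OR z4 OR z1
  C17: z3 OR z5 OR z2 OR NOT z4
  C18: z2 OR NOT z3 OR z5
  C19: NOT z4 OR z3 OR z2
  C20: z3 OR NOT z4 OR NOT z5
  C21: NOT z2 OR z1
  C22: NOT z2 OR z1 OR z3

Branch on z3: set z3 = true.
From the singleton clause (z5), z5 = true.
From the singleton clause (NOT z2), z2 = false.
No clause remains; z1, z4 are free.

z1 ↦ false, z2 ↦ false, z3 ↦ true, z4 ↦ false, z5 ↦ true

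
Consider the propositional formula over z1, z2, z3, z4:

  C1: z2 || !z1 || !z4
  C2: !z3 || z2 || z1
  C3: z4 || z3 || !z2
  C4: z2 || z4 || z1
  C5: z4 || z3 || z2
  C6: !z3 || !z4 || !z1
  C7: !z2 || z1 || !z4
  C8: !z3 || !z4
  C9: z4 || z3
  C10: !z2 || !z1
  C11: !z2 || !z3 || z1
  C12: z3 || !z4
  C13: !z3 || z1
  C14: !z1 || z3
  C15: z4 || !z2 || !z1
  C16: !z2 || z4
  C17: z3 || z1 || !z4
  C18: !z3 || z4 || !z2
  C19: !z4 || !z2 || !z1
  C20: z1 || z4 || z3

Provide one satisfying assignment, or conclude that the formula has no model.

z1=true; z2=false; z3=true; z4=false

Branch on z3: set z3 = true.
(!z4) alone gives z4 = false.
(z1) alone gives z1 = true.
(!z2) alone gives z2 = false.
Every clause now holds.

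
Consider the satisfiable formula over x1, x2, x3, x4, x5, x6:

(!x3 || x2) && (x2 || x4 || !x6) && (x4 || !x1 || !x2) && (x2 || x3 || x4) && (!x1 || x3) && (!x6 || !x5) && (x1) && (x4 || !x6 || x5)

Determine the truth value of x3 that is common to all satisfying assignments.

True

Suppose x3 = false.
(!x1) alone gives x1 = false.
That conflicts with the unit clause (x1).
So every satisfying assignment has x3 = True.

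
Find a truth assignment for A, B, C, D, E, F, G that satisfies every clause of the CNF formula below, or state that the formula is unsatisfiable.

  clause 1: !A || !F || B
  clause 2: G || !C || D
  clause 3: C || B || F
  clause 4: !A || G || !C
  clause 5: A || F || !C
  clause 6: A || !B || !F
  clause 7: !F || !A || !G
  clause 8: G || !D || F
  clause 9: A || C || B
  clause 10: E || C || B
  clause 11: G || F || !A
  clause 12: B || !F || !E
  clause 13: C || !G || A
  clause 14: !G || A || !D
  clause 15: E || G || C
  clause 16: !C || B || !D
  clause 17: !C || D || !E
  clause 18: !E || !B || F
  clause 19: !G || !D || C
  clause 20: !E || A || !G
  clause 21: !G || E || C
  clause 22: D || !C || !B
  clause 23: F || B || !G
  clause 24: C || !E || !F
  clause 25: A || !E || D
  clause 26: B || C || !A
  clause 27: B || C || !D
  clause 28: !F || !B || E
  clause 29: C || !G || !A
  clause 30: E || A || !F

Case A = true:
Case F = false:
(G) alone gives G = true.
(B) alone gives B = true.
(!E) alone gives E = false.
(C) alone gives C = true.
(D) alone gives D = true.
All clauses are satisfied.

A=true, B=true, C=true, D=true, E=false, F=false, G=true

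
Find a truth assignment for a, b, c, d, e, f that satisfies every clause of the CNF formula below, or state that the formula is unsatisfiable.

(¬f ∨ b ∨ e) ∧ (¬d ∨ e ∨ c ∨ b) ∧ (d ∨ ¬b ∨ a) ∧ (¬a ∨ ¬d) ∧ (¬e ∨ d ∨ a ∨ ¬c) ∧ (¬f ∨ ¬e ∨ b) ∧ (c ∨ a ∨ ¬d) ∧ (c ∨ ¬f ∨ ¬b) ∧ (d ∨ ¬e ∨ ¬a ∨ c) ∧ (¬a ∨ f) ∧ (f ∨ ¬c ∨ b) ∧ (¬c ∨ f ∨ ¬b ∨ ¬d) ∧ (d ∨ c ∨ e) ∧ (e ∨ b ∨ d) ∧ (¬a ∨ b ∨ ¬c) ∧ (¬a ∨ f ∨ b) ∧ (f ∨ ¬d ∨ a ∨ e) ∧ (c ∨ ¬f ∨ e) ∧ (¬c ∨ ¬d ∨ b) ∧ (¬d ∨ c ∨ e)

Branch on a: set a = False.
Branch on d: set d = True.
Unit clause (c) forces c = True.
Unit clause (b) forces b = True.
Unit clause (f) forces f = True.
No clause remains; e is free.

a: False,  b: True,  c: True,  d: True,  e: False,  f: True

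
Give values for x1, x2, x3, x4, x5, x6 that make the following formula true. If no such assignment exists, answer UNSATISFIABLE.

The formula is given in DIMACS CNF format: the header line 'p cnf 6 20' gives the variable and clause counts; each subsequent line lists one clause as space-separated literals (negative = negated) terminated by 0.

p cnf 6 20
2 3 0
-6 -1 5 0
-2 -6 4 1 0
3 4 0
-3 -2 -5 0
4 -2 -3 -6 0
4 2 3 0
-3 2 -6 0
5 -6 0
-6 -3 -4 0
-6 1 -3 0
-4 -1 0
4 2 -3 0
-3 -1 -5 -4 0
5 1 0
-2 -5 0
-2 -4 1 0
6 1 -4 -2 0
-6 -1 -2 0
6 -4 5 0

Try x2 = False.
From the singleton clause (x3), x3 = True.
From the singleton clause (¬x6), x6 = False.
From the singleton clause (x4), x4 = True.
From the singleton clause (¬x1), x1 = False.
From the singleton clause (x5), x5 = True.
Every clause now holds.

x1: False, x2: False, x3: True, x4: True, x5: True, x6: False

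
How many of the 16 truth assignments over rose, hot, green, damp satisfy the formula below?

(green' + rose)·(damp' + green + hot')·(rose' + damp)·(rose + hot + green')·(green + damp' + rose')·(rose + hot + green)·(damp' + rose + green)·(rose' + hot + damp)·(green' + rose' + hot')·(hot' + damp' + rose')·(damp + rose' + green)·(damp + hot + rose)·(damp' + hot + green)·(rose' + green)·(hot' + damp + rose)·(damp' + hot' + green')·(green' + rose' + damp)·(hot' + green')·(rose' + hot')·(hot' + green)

1

There are 2^4 = 16 truth assignments over (rose, hot, green, damp).
Split on green. With green = 1, the clauses containing green are satisfied and green' drops from the rest; 1 of the 2^3 = 8 assignments to the other variables satisfy what remains.
With green = 0, by the same count on the reduced clause set, 0 assignments work.
Total: 1 + 0 = 1.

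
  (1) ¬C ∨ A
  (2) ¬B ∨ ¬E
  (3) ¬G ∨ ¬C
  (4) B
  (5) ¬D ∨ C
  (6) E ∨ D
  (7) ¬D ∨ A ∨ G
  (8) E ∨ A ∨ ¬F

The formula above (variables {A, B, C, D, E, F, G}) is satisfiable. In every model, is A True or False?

True

Suppose A = False.
Unit clause (¬C) forces C = False.
Unit clause (B) forces B = True.
Unit clause (¬E) forces E = False.
Unit clause (¬D) forces D = False.
Now (D) is unsatisfied and unit — conflict.
So every satisfying assignment has A = True.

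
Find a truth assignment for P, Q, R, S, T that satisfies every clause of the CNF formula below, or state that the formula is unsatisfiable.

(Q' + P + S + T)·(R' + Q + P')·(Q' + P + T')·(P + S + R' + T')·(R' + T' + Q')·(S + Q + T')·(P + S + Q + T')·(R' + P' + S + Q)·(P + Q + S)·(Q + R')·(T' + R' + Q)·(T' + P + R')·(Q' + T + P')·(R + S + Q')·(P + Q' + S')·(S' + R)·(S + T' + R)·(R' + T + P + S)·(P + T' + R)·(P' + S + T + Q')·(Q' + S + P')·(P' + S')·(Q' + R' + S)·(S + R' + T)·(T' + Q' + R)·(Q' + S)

P=1,  Q=0,  R=0,  S=0,  T=0

Suppose Q = 0.
From the singleton clause (R'), R = 0.
From the singleton clause (S'), S = 0.
From the singleton clause (T'), T = 0.
From the singleton clause (P), P = 1.
All clauses are satisfied.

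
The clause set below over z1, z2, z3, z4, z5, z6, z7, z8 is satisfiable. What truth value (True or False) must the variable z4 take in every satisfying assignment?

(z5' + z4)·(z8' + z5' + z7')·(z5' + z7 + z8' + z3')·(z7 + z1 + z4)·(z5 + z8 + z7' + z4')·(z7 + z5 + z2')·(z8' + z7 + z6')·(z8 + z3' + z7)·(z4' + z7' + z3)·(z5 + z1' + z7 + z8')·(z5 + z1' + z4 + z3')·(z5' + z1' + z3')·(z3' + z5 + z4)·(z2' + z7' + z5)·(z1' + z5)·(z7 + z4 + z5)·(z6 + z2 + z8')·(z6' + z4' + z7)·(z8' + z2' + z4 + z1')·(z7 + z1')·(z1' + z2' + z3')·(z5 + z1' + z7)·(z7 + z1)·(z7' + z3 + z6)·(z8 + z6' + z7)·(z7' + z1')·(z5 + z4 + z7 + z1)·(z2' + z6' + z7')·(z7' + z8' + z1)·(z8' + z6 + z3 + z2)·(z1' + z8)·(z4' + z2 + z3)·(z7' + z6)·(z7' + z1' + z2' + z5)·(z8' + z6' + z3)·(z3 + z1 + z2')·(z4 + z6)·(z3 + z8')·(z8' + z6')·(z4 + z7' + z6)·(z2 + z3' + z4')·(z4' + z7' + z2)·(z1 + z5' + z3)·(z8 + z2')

Suppose z4 = 1.
Case z7 = 0:
(z6') alone gives z6 = 0.
(z1') alone gives z1 = 0.
That conflicts with the unit clause (z1).
That branch fails; take z7 = 1 instead.
(z3) alone gives z3 = 1.
(z1') alone gives z1 = 0.
(z8') alone gives z8 = 0.
(z5) alone gives z5 = 1.
(z6) alone gives z6 = 1.
(z2') alone gives z2 = 0.
That conflicts with the unit clause (z2).
Neither z7 = 1 nor z7 = 0 works.
So every satisfying assignment has z4 = False.

False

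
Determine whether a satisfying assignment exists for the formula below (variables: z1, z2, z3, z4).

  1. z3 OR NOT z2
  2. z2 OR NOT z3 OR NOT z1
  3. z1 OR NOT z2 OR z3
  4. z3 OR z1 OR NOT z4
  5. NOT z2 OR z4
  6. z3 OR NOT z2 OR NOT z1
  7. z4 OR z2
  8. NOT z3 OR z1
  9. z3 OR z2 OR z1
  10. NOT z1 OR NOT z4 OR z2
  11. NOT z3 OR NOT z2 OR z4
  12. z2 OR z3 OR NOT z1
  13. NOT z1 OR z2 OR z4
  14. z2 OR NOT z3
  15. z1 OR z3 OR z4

Try z3 = true.
Unit clause (z1) forces z1 = true.
Unit clause (z2) forces z2 = true.
Unit clause (z4) forces z4 = true.
All clauses are satisfied.
A satisfying assignment: z1: true,  z2: true,  z3: true,  z4: true.

Yes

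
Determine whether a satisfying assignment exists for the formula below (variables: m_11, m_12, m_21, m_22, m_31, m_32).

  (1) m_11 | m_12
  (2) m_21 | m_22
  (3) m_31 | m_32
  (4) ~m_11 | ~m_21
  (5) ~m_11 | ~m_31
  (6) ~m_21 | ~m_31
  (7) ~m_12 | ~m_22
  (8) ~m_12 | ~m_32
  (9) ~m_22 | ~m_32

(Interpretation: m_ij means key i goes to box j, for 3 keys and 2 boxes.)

Suppose m_11 = 1.
The clause (~m_21) is unit, so m_21 = 0.
The clause (m_22) is unit, so m_22 = 1.
The clause (~m_31) is unit, so m_31 = 0.
The clause (m_32) is unit, so m_32 = 1.
That conflicts with the unit clause (~m_32).
That branch fails; take m_11 = 0 instead.
The clause (m_12) is unit, so m_12 = 1.
The clause (~m_22) is unit, so m_22 = 0.
The clause (m_21) is unit, so m_21 = 1.
The clause (~m_31) is unit, so m_31 = 0.
The clause (m_32) is unit, so m_32 = 1.
That conflicts with the unit clause (~m_32).
Neither m_11 = 1 nor m_11 = 0 works.
No assignment satisfies every clause.

No, unsatisfiable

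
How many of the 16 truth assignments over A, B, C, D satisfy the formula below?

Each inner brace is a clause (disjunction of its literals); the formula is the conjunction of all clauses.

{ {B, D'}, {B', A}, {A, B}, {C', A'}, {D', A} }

3

There are 2^4 = 16 truth assignments over (A, B, C, D).
Check each against the 5 clauses (columns in the order A, B, C, D):
  F F F F  ✗ fails (A + B)
  F F F T  ✗ fails (B + D')
  F F T F  ✗ fails (A + B)
  F F T T  ✗ fails (B + D')
  F T F F  ✗ fails (B' + A)
  F T F T  ✗ fails (B' + A)
  F T T F  ✗ fails (B' + A)
  F T T T  ✗ fails (B' + A)
  T F F F  ✓ satisfies all
  T F F T  ✗ fails (B + D')
  T F T F  ✗ fails (C' + A')
  T F T T  ✗ fails (B + D')
  T T F F  ✓ satisfies all
  T T F T  ✓ satisfies all
  T T T F  ✗ fails (C' + A')
  T T T T  ✗ fails (C' + A')
3 of the 16 rows are models.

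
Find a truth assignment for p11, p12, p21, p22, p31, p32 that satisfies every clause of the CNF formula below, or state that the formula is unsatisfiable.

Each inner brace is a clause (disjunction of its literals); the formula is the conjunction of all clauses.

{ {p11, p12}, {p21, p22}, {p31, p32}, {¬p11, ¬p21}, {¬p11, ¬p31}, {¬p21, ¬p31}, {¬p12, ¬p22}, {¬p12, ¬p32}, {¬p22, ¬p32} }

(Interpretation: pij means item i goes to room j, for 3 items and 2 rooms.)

Branch on p11: set p11 = True.
(¬p21) alone gives p21 = False.
(p22) alone gives p22 = True.
(¬p31) alone gives p31 = False.
(p32) alone gives p32 = True.
But (¬p32) is also a unit clause — contradiction.
Undo p11 and try p11 = False.
(p12) alone gives p12 = True.
(¬p22) alone gives p22 = False.
(p21) alone gives p21 = True.
(¬p31) alone gives p31 = False.
(p32) alone gives p32 = True.
But (¬p32) is also a unit clause — contradiction.
Neither p11 = True nor p11 = False works.

UNSATISFIABLE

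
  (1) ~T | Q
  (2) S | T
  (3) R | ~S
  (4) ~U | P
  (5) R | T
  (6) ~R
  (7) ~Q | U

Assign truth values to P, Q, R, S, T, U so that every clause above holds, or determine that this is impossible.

P=1,  Q=1,  R=0,  S=0,  T=1,  U=1

From the singleton clause (~R), R = 0.
From the singleton clause (~S), S = 0.
From the singleton clause (T), T = 1.
From the singleton clause (Q), Q = 1.
From the singleton clause (U), U = 1.
From the singleton clause (P), P = 1.
This assignment satisfies each clause.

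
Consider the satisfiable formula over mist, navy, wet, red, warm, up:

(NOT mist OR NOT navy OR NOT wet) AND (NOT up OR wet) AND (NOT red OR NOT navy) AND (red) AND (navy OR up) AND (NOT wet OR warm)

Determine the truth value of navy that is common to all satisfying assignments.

False

Suppose navy = true.
From the singleton clause (NOT red), red = false.
Now (red) is unsatisfied and unit — conflict.
So every satisfying assignment has navy = False.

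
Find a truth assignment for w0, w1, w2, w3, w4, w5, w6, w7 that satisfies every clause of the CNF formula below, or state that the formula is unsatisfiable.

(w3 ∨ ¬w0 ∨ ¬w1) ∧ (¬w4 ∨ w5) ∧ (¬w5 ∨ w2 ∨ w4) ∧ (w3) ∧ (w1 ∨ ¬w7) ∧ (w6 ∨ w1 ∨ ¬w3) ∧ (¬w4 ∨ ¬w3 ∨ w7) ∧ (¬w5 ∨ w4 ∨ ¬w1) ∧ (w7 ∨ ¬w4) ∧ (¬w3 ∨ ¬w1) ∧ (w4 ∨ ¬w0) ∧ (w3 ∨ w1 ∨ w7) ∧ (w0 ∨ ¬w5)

w0: False, w1: False, w2: True, w3: True, w4: False, w5: False, w6: True, w7: False

From the singleton clause (w3), w3 = True.
From the singleton clause (¬w1), w1 = False.
From the singleton clause (¬w7), w7 = False.
From the singleton clause (w6), w6 = True.
From the singleton clause (¬w4), w4 = False.
From the singleton clause (¬w0), w0 = False.
From the singleton clause (¬w5), w5 = False.
Every clause is now satisfied; w2 is unconstrained.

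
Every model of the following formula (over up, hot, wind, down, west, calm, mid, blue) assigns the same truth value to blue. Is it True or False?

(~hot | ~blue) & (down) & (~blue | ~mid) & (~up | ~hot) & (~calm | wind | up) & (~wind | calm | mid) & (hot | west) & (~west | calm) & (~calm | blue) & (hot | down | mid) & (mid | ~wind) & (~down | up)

True

Suppose blue = 0.
(down) alone gives down = 1.
(~calm) alone gives calm = 0.
(~west) alone gives west = 0.
(hot) alone gives hot = 1.
(~up) alone gives up = 0.
But (up) is also a unit clause — contradiction.
So every satisfying assignment has blue = True.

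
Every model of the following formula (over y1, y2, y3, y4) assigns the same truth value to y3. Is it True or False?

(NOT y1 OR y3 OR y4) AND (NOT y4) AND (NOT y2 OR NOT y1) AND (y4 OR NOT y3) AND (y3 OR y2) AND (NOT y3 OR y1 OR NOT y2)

False

Suppose y3 = true.
The clause (NOT y4) is unit, so y4 = false.
But (y4) is also a unit clause — contradiction.
So every satisfying assignment has y3 = False.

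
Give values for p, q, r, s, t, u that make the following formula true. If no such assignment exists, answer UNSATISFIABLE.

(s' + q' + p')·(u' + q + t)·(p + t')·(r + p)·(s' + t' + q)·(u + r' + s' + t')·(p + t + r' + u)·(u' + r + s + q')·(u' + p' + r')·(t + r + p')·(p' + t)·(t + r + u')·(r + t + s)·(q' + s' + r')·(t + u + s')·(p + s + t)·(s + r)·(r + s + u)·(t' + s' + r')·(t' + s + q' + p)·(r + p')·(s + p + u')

Suppose p = 1.
Unit clause (t) forces t = 1.
Unit clause (r) forces r = 1.
Unit clause (u') forces u = 0.
Unit clause (s') forces s = 0.
All clauses hold; q can take either value.

p: 1; q: 0; r: 1; s: 0; t: 1; u: 0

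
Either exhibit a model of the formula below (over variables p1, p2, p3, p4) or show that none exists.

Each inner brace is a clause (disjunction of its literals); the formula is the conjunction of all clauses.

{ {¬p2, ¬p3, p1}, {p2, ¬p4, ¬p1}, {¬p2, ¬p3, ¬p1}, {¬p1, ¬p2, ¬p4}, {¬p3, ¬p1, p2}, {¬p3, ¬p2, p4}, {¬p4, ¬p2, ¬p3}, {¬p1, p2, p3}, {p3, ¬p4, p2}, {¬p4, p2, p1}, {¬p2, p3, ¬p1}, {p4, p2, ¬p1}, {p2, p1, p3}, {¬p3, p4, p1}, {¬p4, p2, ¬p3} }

p1 ↦ False, p2 ↦ True, p3 ↦ False, p4 ↦ True

Branch on p2: set p2 = True.
Branch on p3: set p3 = False.
From the singleton clause (¬p1), p1 = False.
No clause remains; p4 is free.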